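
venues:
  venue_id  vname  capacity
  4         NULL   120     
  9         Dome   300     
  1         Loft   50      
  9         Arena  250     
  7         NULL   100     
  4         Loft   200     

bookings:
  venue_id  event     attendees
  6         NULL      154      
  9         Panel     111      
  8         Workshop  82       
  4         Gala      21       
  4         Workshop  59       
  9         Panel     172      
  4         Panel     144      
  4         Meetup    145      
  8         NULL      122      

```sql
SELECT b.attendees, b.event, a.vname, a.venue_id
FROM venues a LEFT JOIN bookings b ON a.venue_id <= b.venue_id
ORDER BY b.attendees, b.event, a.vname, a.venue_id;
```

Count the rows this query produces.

35

LEFT JOIN keeps every row from `venues`; unmatched rows get NULL for `bookings`'s columns.
Matching on a.venue_id <= b.venue_id.
- a row (venue_id=4): matches 9 b row(s) → 9 output row(s).
- a row (venue_id=9): matches 2 b row(s) → 2 output row(s).
- a row (venue_id=1): matches 9 b row(s) → 9 output row(s).
- a row (venue_id=9): matches 2 b row(s) → 2 output row(s).
- a row (venue_id=7): matches 4 b row(s) → 4 output row(s).
- a row (venue_id=4): matches 9 b row(s) → 9 output row(s).
Total: 35 rows.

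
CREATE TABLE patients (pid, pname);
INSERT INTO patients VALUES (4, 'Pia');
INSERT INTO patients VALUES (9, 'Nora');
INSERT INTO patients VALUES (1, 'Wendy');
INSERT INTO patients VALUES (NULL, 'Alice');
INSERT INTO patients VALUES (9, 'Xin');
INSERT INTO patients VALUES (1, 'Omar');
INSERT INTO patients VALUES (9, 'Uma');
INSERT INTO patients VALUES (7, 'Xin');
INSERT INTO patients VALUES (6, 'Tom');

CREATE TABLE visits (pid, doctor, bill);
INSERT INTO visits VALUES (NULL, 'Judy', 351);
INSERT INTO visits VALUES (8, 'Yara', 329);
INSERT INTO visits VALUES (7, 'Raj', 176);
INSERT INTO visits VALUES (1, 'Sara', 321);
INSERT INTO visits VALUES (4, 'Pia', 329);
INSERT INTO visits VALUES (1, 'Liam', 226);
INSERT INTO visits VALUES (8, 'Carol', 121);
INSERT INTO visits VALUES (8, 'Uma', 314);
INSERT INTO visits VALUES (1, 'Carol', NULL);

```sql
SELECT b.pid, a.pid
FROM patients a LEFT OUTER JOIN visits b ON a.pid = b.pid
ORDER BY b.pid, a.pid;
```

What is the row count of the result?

LEFT JOIN keeps every row from `patients`; unmatched rows get NULL for `visits`'s columns.
Matching on a.pid = b.pid. A NULL in a compared column never satisfies the condition.
- a row (pid=4): matches 1 b row(s) → 1 output row(s).
- a row (pid=9): no match → kept, b columns NULL.
- a row (pid=1): matches 3 b row(s) → 3 output row(s).
- a row (pid=NULL): no match → kept, b columns NULL.
- a row (pid=9): no match → kept, b columns NULL.
- a row (pid=1): matches 3 b row(s) → 3 output row(s).
- a row (pid=9): no match → kept, b columns NULL.
- a row (pid=7): matches 1 b row(s) → 1 output row(s).
- a row (pid=6): no match → kept, b columns NULL.
Total: 8 matched + 5 padded = 13 rows.

13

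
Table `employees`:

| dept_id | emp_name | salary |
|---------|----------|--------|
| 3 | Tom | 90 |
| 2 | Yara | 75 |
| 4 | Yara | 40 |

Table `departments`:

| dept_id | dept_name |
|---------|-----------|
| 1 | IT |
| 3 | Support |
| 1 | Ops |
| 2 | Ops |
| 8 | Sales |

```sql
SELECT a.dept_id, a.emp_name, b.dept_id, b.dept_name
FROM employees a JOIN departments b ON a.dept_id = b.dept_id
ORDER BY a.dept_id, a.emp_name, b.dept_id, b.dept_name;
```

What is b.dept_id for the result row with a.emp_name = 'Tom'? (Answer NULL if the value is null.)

3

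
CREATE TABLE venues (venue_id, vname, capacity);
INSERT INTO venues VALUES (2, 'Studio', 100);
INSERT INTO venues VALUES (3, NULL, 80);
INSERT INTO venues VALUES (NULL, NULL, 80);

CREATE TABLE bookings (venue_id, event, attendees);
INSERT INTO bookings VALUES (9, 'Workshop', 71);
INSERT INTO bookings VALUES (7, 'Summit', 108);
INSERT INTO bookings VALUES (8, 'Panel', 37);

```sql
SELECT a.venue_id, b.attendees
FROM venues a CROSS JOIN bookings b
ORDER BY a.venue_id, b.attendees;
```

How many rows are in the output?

9

CROSS JOIN pairs every row of `venues` with every row of `bookings`: 3 × 3 = 9 rows.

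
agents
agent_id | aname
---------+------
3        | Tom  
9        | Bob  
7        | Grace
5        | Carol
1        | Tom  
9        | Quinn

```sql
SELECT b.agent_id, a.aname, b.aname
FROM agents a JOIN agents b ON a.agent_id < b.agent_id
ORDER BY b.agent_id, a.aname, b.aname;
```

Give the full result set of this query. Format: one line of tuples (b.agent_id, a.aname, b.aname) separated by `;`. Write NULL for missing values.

(3, Tom, Tom); (5, Tom, Carol); (5, Tom, Carol); (7, Carol, Grace); (7, Tom, Grace); (7, Tom, Grace); (9, Carol, Bob); (9, Carol, Quinn); (9, Grace, Bob); (9, Grace, Quinn); (9, Tom, Bob); (9, Tom, Bob); (9, Tom, Quinn); (9, Tom, Quinn)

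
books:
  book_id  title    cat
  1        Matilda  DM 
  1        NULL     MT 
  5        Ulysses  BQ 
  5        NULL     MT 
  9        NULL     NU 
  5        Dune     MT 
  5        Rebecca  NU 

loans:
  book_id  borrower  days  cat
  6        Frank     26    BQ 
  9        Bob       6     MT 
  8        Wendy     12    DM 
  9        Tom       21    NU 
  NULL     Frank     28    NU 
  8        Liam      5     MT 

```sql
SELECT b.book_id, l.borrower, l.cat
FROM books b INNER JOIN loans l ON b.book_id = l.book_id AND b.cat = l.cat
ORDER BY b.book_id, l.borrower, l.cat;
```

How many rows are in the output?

INNER JOIN keeps only pairs where the ON condition holds.
Matching on b.book_id = l.book_id AND b.cat = l.cat. A NULL in a compared column never satisfies the condition.
- b row (book_id=1, cat=DM): no match → dropped.
- b row (book_id=1, cat=MT): no match → dropped.
- b row (book_id=5, cat=BQ): no match → dropped.
- b row (book_id=5, cat=MT): no match → dropped.
- b row (book_id=9, cat=NU): matches 1 l row(s) → 1 output row(s).
- b row (book_id=5, cat=MT): no match → dropped.
- b row (book_id=5, cat=NU): no match → dropped.
Total: 1 rows.

1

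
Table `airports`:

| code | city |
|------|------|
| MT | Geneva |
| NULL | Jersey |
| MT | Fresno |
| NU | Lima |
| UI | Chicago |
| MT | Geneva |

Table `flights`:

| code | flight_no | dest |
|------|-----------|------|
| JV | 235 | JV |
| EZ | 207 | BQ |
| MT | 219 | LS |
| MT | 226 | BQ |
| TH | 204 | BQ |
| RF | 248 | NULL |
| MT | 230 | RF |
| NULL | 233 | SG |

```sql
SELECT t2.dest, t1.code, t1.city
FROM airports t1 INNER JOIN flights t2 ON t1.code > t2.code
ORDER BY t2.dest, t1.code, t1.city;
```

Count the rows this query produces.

INNER JOIN keeps only pairs where the ON condition holds.
Matching on t1.code > t2.code. A NULL in a compared column never satisfies the condition.
- code=MT: 2 matching t2 row(s), so 2 row(s) emitted.
- code=NULL: no matching t2 row, dropped.
- code=MT: 2 matching t2 row(s), so 2 row(s) emitted.
- code=NU: 5 matching t2 row(s), so 5 row(s) emitted.
- code=UI: 7 matching t2 row(s), so 7 row(s) emitted.
- code=MT: 2 matching t2 row(s), so 2 row(s) emitted.
Total: 18 rows.

18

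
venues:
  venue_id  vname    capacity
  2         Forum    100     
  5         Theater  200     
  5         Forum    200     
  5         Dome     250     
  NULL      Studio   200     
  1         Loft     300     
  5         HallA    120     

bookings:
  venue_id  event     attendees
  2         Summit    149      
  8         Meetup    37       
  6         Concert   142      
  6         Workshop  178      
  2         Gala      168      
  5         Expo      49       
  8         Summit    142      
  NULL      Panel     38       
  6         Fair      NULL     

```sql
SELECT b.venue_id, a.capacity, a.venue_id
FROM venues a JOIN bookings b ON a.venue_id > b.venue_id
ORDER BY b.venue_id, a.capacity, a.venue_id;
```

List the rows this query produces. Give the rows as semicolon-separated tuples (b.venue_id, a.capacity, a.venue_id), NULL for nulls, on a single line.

INNER JOIN keeps only pairs where the ON condition holds.
Matching on a.venue_id > b.venue_id. A NULL in a compared column never satisfies the condition.
Matched pairs: 8.

(2, 120, 5); (2, 120, 5); (2, 200, 5); (2, 200, 5); (2, 200, 5); (2, 200, 5); (2, 250, 5); (2, 250, 5)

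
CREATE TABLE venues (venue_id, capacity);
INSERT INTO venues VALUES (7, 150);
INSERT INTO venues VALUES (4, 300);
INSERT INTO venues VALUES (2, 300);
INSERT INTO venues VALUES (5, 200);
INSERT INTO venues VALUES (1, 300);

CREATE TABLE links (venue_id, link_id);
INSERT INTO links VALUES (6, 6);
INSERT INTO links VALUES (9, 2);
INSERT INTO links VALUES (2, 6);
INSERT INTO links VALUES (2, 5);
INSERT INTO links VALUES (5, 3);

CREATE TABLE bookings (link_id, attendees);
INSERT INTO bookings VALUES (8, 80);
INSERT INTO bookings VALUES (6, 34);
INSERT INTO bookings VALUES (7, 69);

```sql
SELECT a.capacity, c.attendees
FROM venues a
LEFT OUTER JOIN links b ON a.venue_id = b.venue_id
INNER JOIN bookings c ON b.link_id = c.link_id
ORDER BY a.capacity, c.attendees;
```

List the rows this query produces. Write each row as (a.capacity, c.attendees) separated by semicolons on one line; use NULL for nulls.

(300, 34)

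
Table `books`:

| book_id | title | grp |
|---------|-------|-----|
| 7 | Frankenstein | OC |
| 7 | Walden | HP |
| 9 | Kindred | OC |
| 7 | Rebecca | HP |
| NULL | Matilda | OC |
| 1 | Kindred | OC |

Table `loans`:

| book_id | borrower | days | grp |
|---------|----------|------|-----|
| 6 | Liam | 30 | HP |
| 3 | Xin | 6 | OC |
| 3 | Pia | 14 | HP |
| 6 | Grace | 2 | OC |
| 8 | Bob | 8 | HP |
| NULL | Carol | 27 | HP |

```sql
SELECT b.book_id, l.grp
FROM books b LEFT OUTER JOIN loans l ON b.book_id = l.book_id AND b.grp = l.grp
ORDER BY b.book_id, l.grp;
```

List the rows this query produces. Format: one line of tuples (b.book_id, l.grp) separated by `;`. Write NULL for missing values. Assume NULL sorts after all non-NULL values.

(1, NULL); (7, NULL); (7, NULL); (7, NULL); (9, NULL); (NULL, NULL)

LEFT JOIN keeps every row from `books`; unmatched rows get NULL for `loans`'s columns.
Matching on b.book_id = l.book_id AND b.grp = l.grp. A NULL in a compared column never satisfies the condition.
Matched pairs: 0; unmatched b rows kept: 6.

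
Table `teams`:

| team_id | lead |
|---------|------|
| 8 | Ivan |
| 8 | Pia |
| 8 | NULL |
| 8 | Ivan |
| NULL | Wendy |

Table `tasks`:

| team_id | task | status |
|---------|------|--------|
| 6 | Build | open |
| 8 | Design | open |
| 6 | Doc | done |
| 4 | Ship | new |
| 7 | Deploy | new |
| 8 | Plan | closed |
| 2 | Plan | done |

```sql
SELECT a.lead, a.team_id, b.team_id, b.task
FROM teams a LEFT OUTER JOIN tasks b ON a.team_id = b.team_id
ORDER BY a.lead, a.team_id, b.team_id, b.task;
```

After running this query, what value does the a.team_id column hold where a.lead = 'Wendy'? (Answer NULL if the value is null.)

NULL

LEFT JOIN keeps every row from `teams`; unmatched rows get NULL for `tasks`'s columns.
Matching on a.team_id = b.team_id. A NULL in a compared column never satisfies the condition.
- a (team_id=8) pairs with 2 row(s) of b.
- a (team_id=8) pairs with 2 row(s) of b.
- a (team_id=8) pairs with 2 row(s) of b.
- a (team_id=8) pairs with 2 row(s) of b.
- a (team_id=NULL) has no partner → padded with NULL.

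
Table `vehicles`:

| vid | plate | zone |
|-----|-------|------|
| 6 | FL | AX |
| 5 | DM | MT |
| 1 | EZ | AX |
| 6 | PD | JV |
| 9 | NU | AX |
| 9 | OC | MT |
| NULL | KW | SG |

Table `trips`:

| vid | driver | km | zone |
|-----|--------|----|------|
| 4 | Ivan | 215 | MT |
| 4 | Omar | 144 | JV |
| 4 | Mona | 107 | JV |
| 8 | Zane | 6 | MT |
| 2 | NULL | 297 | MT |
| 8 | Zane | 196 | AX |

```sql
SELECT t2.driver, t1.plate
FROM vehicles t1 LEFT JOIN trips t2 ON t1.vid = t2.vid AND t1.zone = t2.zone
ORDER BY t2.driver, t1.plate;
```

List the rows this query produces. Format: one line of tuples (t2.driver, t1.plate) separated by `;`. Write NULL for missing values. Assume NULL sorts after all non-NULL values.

(NULL, DM); (NULL, EZ); (NULL, FL); (NULL, KW); (NULL, NU); (NULL, OC); (NULL, PD)

LEFT JOIN keeps every row from `vehicles`; unmatched rows get NULL for `trips`'s columns.
Matching on t1.vid = t2.vid AND t1.zone = t2.zone. A NULL in a compared column never satisfies the condition.
- t1 row (vid=6, zone=AX): no match → kept, t2 columns NULL.
- t1 row (vid=5, zone=MT): no match → kept, t2 columns NULL.
- t1 row (vid=1, zone=AX): no match → kept, t2 columns NULL.
- t1 row (vid=6, zone=JV): no match → kept, t2 columns NULL.
- t1 row (vid=9, zone=AX): no match → kept, t2 columns NULL.
- t1 row (vid=9, zone=MT): no match → kept, t2 columns NULL.
- t1 row (vid=NULL, zone=SG): no match → kept, t2 columns NULL.
After projecting and ordering:
t2.driver | t1.plate
NULL | DM
NULL | EZ
NULL | FL
NULL | KW
NULL | NU
NULL | OC
NULL | PD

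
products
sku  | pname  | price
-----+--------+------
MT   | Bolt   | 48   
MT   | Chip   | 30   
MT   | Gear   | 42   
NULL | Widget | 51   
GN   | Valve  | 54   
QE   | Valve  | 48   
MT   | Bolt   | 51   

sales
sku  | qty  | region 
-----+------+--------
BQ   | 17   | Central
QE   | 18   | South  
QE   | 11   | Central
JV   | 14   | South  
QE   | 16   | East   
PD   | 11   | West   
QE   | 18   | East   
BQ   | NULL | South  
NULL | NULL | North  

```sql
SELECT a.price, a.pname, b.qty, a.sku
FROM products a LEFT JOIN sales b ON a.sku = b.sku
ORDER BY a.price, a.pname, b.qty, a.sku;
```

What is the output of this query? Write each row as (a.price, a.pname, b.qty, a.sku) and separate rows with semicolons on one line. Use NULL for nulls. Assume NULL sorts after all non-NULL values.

(30, Chip, NULL, MT); (42, Gear, NULL, MT); (48, Bolt, NULL, MT); (48, Valve, 11, QE); (48, Valve, 16, QE); (48, Valve, 18, QE); (48, Valve, 18, QE); (51, Bolt, NULL, MT); (51, Widget, NULL, NULL); (54, Valve, NULL, GN)

LEFT JOIN keeps every row from `products`; unmatched rows get NULL for `sales`'s columns.
Matching on a.sku = b.sku. A NULL in a compared column never satisfies the condition.
Matched pairs: 4; unmatched a rows kept: 6.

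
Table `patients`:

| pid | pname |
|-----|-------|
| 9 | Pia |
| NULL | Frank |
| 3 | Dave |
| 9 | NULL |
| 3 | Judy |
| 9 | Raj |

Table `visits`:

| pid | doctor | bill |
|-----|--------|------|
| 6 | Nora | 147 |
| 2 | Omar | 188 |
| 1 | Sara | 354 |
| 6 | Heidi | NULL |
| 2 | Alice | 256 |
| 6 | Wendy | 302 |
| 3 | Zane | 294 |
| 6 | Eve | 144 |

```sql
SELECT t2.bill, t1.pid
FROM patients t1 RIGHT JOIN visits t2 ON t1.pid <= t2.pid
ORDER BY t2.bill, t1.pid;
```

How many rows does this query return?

13

RIGHT JOIN keeps every row from `visits`; unmatched rows get NULL for `patients`'s columns.
Matching on t1.pid <= t2.pid. A NULL in a compared column never satisfies the condition.
- t1 (pid=9) has no partner in t2.
- t1 (pid=NULL) has no partner in t2.
- t1 (pid=3) pairs with 5 row(s) of t2.
- t1 (pid=9) has no partner in t2.
- t1 (pid=3) pairs with 5 row(s) of t2.
- t1 (pid=9) has no partner in t2.
- 3 row(s) from t2 found no t1 partner → padded with NULL.
Total: 10 matched + 3 padded = 13 rows.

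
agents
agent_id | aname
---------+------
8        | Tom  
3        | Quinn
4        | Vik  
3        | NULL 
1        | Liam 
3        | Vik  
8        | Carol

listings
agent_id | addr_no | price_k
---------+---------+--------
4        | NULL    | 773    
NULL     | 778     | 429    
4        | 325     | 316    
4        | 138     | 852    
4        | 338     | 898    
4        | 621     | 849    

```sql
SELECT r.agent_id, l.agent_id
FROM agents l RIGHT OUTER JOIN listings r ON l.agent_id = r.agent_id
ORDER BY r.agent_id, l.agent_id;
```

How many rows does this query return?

6

RIGHT JOIN keeps every row from `listings`; unmatched rows get NULL for `agents`'s columns.
Matching on l.agent_id = r.agent_id. A NULL in a compared column never satisfies the condition.
Matched pairs: 5; unmatched r rows kept: 1.
Total: 5 matched + 1 padded = 6 rows.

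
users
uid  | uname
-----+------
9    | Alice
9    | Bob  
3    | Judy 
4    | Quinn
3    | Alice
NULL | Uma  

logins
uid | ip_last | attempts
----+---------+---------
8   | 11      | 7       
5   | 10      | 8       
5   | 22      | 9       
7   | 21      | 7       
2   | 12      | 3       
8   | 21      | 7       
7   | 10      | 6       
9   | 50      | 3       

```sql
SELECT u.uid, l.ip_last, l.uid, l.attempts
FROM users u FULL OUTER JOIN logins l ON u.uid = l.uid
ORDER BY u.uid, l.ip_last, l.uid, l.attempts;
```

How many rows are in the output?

FULL OUTER JOIN keeps every row from both sides; unmatched rows get NULL for the other side's columns.
Matching on u.uid = l.uid. A NULL in a compared column never satisfies the condition.
- u (uid=9) pairs with 1 row(s) of l.
- u (uid=9) pairs with 1 row(s) of l.
- u (uid=3) has no partner → padded with NULL.
- u (uid=4) has no partner → padded with NULL.
- u (uid=3) has no partner → padded with NULL.
- u (uid=NULL) has no partner → padded with NULL.
- plus 7 unmatched l row(s), each kept with NULL u columns.
Total: 2 matched + 11 padded = 13 rows.

13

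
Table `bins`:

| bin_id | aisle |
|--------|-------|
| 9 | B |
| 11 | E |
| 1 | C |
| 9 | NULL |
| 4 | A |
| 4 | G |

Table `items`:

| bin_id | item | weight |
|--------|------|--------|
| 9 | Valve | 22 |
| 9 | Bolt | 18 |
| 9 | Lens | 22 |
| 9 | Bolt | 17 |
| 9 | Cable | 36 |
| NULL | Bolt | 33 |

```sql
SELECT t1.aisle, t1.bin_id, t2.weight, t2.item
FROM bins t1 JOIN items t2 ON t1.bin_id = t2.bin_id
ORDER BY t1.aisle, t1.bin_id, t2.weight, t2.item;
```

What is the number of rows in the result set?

INNER JOIN keeps only pairs where the ON condition holds.
Matching on t1.bin_id = t2.bin_id. A NULL in a compared column never satisfies the condition.
- bin_id=9: 5 matching t2 row(s), so 5 row(s) emitted.
- bin_id=11: no matching t2 row, dropped.
- bin_id=1: no matching t2 row, dropped.
- bin_id=9: 5 matching t2 row(s), so 5 row(s) emitted.
- bin_id=4: no matching t2 row, dropped.
- bin_id=4: no matching t2 row, dropped.
Total: 10 rows.

10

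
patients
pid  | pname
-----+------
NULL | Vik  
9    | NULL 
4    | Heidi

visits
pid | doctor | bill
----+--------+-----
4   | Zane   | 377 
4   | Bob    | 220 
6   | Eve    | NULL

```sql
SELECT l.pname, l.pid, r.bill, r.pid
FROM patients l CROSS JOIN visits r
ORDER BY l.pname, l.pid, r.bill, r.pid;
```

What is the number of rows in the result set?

CROSS JOIN pairs every row of `patients` with every row of `visits`: 3 × 3 = 9 rows.

9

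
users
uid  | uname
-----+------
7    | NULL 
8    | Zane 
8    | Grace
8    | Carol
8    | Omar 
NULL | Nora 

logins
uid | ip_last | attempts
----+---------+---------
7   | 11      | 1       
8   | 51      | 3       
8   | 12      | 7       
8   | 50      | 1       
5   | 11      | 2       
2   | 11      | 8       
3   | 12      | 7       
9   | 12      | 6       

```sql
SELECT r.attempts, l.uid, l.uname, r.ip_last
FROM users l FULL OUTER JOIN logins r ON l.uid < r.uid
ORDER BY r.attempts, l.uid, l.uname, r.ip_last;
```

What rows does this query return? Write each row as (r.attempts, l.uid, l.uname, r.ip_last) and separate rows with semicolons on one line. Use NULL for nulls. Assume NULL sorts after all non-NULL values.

FULL OUTER JOIN keeps every row from both sides; unmatched rows get NULL for the other side's columns.
Matching on l.uid < r.uid. A NULL in a compared column never satisfies the condition.
- l row (uid=7): matches 4 r row(s) → 4 output row(s).
- l row (uid=8): matches 1 r row(s) → 1 output row(s).
- l row (uid=8): matches 1 r row(s) → 1 output row(s).
- l row (uid=8): matches 1 r row(s) → 1 output row(s).
- l row (uid=8): matches 1 r row(s) → 1 output row(s).
- l row (uid=NULL): no match → kept, r columns NULL.
- 4 r row(s) had no l match → kept, l columns NULL.

(1, 7, NULL, 50); (1, NULL, NULL, 11); (2, NULL, NULL, 11); (3, 7, NULL, 51); (6, 7, NULL, 12); (6, 8, Carol, 12); (6, 8, Grace, 12); (6, 8, Omar, 12); (6, 8, Zane, 12); (7, 7, NULL, 12); (7, NULL, NULL, 12); (8, NULL, NULL, 11); (NULL, NULL, Nora, NULL)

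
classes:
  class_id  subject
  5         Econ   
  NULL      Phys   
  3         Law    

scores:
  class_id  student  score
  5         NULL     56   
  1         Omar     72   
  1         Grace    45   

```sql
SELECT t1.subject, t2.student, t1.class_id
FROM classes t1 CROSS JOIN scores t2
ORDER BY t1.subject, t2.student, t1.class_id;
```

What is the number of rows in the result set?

9

CROSS JOIN pairs every row of `classes` with every row of `scores`: 3 × 3 = 9 rows.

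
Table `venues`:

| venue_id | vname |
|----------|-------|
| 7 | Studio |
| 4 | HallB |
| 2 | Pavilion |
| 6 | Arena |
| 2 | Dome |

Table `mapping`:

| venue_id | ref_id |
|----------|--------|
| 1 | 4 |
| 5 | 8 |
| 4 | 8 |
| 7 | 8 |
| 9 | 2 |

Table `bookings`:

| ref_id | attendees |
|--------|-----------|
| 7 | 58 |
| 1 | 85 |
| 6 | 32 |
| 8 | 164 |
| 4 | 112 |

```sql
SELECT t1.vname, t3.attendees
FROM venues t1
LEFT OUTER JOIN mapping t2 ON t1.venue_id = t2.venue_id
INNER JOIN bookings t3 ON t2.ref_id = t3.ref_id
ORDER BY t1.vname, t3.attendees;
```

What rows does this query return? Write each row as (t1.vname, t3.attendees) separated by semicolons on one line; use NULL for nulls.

Joins associate left-to-right: venues LEFT JOIN mapping on venue_id gives 5 intermediate row(s).
Then INNER JOIN `bookings t3` on ref_id: keep only rows whose t2.ref_id appears in t3.

(HallB, 164); (Studio, 164)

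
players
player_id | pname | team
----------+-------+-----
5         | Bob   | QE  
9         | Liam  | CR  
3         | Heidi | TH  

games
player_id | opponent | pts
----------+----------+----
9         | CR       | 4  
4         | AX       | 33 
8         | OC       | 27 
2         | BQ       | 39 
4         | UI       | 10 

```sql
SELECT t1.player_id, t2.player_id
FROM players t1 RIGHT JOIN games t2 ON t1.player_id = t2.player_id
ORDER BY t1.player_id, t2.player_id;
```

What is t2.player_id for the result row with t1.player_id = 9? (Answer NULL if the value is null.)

9

RIGHT JOIN keeps every row from `games`; unmatched rows get NULL for `players`'s columns.
Matching on t1.player_id = t2.player_id.
Matched pairs: 1; unmatched t2 rows kept: 4.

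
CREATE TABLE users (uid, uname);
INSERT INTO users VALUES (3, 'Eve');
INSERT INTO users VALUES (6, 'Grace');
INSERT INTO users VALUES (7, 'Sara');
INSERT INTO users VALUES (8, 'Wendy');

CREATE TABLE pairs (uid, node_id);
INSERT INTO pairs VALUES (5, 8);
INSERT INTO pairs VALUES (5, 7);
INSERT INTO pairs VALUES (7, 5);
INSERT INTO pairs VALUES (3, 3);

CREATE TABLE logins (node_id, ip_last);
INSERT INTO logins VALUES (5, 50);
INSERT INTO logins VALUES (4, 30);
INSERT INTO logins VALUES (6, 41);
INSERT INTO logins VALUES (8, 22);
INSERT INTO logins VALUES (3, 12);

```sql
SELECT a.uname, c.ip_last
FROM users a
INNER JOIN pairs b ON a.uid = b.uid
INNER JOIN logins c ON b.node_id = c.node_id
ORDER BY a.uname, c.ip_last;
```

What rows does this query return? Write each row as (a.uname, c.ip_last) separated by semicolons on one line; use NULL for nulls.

(Eve, 12); (Sara, 50)

Evaluate left to right. First `users a INNER JOIN pairs b` on uid: 2 row(s).
Then INNER JOIN `logins c` on node_id: keep only rows whose b.node_id appears in c.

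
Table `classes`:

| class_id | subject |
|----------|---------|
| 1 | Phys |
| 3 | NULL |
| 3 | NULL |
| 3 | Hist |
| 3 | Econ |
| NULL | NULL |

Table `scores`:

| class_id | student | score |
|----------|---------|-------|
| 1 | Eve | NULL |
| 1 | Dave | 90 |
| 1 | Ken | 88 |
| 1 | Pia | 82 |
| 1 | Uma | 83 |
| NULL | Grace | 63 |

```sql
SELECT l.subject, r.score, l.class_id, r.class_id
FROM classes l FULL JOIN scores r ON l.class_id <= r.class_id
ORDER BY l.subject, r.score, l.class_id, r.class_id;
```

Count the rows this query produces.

FULL OUTER JOIN keeps every row from both sides; unmatched rows get NULL for the other side's columns.
Matching on l.class_id <= r.class_id. A NULL in a compared column never satisfies the condition.
- class_id=1: 5 matching r row(s), so 5 row(s) emitted.
- class_id=3: no r row matches, row kept with r columns NULL.
- class_id=3: no r row matches, row kept with r columns NULL.
- class_id=3: no r row matches, row kept with r columns NULL.
- class_id=3: no r row matches, row kept with r columns NULL.
- class_id=NULL: no r row matches, row kept with r columns NULL.
- plus 1 unmatched r row(s), each kept with NULL l columns.
Total: 5 matched + 6 padded = 11 rows.

11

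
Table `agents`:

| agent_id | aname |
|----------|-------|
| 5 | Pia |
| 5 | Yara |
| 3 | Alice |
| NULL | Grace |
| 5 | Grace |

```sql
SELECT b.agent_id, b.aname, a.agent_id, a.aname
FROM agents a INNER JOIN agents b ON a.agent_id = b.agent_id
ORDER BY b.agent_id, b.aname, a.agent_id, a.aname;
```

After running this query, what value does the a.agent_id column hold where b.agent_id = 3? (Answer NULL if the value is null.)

3

INNER JOIN keeps only pairs where the ON condition holds.
Matching on a.agent_id = b.agent_id. A NULL in a compared column never satisfies the condition.
- a (agent_id=5) pairs with 3 row(s) of b.
- a (agent_id=5) pairs with 3 row(s) of b.
- a (agent_id=3) pairs with 1 row(s) of b.
- a (agent_id=NULL) has no partner → excluded.
- a (agent_id=5) pairs with 3 row(s) of b.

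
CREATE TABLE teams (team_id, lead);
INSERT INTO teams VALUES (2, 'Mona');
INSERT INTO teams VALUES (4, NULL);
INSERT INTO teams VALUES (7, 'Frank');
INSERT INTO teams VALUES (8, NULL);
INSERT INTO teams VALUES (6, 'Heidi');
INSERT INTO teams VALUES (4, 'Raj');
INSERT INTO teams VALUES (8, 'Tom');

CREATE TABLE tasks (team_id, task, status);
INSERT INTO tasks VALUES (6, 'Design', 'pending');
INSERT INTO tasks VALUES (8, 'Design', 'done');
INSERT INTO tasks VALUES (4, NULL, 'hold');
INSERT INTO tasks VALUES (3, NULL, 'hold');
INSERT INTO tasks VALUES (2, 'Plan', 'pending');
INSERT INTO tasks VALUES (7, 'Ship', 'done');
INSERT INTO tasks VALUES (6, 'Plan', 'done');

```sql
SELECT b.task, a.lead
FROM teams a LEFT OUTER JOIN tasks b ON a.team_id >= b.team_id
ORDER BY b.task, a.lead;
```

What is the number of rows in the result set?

LEFT JOIN keeps every row from `teams`; unmatched rows get NULL for `tasks`'s columns.
Matching on a.team_id >= b.team_id.
Matched pairs: 32; unmatched a rows kept: 0.
Total: 32 rows.

32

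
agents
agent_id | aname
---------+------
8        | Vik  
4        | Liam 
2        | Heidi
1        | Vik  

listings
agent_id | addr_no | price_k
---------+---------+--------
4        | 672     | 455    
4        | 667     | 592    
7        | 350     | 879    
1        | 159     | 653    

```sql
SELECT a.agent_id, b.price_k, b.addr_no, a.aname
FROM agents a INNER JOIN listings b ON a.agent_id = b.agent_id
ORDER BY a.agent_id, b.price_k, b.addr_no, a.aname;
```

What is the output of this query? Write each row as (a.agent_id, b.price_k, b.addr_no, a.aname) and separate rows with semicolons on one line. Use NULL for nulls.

(1, 653, 159, Vik); (4, 455, 672, Liam); (4, 592, 667, Liam)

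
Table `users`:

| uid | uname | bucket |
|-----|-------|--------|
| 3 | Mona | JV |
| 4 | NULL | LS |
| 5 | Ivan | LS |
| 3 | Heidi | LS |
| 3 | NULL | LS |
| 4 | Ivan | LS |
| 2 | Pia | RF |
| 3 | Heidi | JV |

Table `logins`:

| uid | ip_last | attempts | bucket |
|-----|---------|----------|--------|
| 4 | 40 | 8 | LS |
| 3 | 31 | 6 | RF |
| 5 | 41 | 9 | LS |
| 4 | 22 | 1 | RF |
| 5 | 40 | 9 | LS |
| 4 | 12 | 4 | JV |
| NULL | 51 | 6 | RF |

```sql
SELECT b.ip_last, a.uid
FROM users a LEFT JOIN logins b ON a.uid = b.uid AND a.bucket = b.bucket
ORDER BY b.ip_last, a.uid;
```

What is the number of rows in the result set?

LEFT JOIN keeps every row from `users`; unmatched rows get NULL for `logins`'s columns.
Matching on a.uid = b.uid AND a.bucket = b.bucket. A NULL in a compared column never satisfies the condition.
Matched pairs: 4; unmatched a rows kept: 5.
Total: 4 matched + 5 padded = 9 rows.

9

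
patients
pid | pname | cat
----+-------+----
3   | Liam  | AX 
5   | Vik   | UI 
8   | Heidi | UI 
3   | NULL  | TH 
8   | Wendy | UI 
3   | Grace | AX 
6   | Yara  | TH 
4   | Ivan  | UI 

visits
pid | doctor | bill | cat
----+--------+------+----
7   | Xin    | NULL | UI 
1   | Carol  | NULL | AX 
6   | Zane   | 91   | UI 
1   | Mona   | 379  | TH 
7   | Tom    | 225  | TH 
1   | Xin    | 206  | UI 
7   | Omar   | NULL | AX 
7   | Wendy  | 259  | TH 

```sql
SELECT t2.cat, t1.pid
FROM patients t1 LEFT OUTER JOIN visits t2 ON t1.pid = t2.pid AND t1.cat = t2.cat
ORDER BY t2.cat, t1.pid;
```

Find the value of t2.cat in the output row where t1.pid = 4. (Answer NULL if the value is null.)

LEFT JOIN keeps every row from `patients`; unmatched rows get NULL for `visits`'s columns.
Matching on t1.pid = t2.pid AND t1.cat = t2.cat.
- t1 (pid=3, cat=AX) has no partner → padded with NULL.
- t1 (pid=5, cat=UI) has no partner → padded with NULL.
- t1 (pid=8, cat=UI) has no partner → padded with NULL.
- t1 (pid=3, cat=TH) has no partner → padded with NULL.
- t1 (pid=8, cat=UI) has no partner → padded with NULL.
- t1 (pid=3, cat=AX) has no partner → padded with NULL.
- t1 (pid=6, cat=TH) has no partner → padded with NULL.
- t1 (pid=4, cat=UI) has no partner → padded with NULL.

NULL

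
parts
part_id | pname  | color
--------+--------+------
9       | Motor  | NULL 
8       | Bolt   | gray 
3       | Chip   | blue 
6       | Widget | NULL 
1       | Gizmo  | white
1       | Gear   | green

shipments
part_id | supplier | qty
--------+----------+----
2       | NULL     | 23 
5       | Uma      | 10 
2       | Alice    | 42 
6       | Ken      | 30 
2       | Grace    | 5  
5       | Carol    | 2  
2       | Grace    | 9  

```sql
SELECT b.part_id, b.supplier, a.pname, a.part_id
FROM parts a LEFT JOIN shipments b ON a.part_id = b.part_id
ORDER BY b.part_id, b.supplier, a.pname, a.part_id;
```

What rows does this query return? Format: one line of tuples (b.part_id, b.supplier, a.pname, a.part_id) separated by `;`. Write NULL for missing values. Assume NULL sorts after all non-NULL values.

LEFT JOIN keeps every row from `parts`; unmatched rows get NULL for `shipments`'s columns.
Matching on a.part_id = b.part_id.
- part_id=9: no b row matches, row kept with b columns NULL.
- part_id=8: no b row matches, row kept with b columns NULL.
- part_id=3: no b row matches, row kept with b columns NULL.
- part_id=6: 1 matching b row(s), so 1 row(s) emitted.
- part_id=1: no b row matches, row kept with b columns NULL.
- part_id=1: no b row matches, row kept with b columns NULL.
After projecting and ordering:
b.part_id | b.supplier | a.pname | a.part_id
6 | Ken | Widget | 6
NULL | NULL | Bolt | 8
NULL | NULL | Chip | 3
NULL | NULL | Gear | 1
NULL | NULL | Gizmo | 1
NULL | NULL | Motor | 9

(6, Ken, Widget, 6); (NULL, NULL, Bolt, 8); (NULL, NULL, Chip, 3); (NULL, NULL, Gear, 1); (NULL, NULL, Gizmo, 1); (NULL, NULL, Motor, 9)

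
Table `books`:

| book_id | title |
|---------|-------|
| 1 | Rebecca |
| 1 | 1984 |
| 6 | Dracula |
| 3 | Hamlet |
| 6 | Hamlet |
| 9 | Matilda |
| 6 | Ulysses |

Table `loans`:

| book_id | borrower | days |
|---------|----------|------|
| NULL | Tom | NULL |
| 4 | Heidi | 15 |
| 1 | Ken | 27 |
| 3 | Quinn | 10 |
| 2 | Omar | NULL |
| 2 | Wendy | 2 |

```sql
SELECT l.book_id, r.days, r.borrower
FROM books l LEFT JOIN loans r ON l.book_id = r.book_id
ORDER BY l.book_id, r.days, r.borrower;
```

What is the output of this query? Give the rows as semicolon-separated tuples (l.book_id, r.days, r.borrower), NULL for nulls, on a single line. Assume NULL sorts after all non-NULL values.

(1, 27, Ken); (1, 27, Ken); (3, 10, Quinn); (6, NULL, NULL); (6, NULL, NULL); (6, NULL, NULL); (9, NULL, NULL)

LEFT JOIN keeps every row from `books`; unmatched rows get NULL for `loans`'s columns.
Matching on l.book_id = r.book_id. A NULL in a compared column never satisfies the condition.
- book_id=1: 1 matching r row(s), so 1 row(s) emitted.
- book_id=1: 1 matching r row(s), so 1 row(s) emitted.
- book_id=6: no r row matches, row kept with r columns NULL.
- book_id=3: 1 matching r row(s), so 1 row(s) emitted.
- book_id=6: no r row matches, row kept with r columns NULL.
- book_id=9: no r row matches, row kept with r columns NULL.
- book_id=6: no r row matches, row kept with r columns NULL.
After projecting and ordering:
l.book_id | r.days | r.borrower
1 | 27 | Ken
1 | 27 | Ken
3 | 10 | Quinn
6 | NULL | NULL
6 | NULL | NULL
6 | NULL | NULL
9 | NULL | NULL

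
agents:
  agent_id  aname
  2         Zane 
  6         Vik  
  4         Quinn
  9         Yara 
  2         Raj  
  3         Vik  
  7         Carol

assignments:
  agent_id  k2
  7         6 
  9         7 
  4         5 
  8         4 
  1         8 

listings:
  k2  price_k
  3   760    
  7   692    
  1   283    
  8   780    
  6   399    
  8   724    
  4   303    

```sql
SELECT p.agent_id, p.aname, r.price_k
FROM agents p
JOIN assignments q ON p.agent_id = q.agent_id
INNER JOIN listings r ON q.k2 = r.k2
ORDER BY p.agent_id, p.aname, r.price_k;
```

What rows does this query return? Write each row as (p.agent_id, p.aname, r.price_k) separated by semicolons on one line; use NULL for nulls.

(7, Carol, 399); (9, Yara, 692)

Joins associate left-to-right: agents INNER JOIN assignments on agent_id gives 3 intermediate row(s).
Then INNER JOIN `listings r` on k2: keep only rows whose q.k2 appears in r.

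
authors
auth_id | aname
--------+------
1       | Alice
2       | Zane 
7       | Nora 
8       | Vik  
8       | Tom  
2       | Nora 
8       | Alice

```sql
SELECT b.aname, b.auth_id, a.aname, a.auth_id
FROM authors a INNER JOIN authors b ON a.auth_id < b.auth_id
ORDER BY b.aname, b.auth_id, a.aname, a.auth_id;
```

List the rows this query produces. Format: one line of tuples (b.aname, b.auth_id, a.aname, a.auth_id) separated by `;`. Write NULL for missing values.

INNER JOIN keeps only pairs where the ON condition holds.
Matching on a.auth_id < b.auth_id.
- a (auth_id=1) pairs with 6 row(s) of b.
- a (auth_id=2) pairs with 4 row(s) of b.
- a (auth_id=7) pairs with 3 row(s) of b.
- a (auth_id=8) has no partner → excluded.
- a (auth_id=8) has no partner → excluded.
- a (auth_id=2) pairs with 4 row(s) of b.
- a (auth_id=8) has no partner → excluded.

(Alice, 8, Alice, 1); (Alice, 8, Nora, 2); (Alice, 8, Nora, 7); (Alice, 8, Zane, 2); (Nora, 2, Alice, 1); (Nora, 7, Alice, 1); (Nora, 7, Nora, 2); (Nora, 7, Zane, 2); (Tom, 8, Alice, 1); (Tom, 8, Nora, 2); (Tom, 8, Nora, 7); (Tom, 8, Zane, 2); (Vik, 8, Alice, 1); (Vik, 8, Nora, 2); (Vik, 8, Nora, 7); (Vik, 8, Zane, 2); (Zane, 2, Alice, 1)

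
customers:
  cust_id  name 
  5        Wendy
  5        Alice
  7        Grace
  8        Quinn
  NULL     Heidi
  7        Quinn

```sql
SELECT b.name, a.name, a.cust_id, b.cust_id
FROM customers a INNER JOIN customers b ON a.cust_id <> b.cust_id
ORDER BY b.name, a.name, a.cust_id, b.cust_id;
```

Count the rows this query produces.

INNER JOIN keeps only pairs where the ON condition holds.
Matching on a.cust_id <> b.cust_id. A NULL in a compared column never satisfies the condition.
Matched pairs: 16.
Total: 16 rows.

16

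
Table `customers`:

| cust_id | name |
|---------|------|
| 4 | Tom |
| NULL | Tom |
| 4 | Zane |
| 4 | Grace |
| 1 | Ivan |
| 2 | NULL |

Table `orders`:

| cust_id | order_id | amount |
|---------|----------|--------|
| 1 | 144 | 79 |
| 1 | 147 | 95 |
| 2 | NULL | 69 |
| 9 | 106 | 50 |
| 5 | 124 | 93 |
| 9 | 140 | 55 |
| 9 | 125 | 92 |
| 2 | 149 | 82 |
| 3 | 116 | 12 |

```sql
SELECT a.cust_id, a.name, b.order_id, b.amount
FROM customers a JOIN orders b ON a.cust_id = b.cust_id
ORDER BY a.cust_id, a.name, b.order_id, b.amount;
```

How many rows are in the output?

INNER JOIN keeps only pairs where the ON condition holds.
Matching on a.cust_id = b.cust_id. A NULL in a compared column never satisfies the condition.
Matched pairs: 4.
Total: 4 rows.

4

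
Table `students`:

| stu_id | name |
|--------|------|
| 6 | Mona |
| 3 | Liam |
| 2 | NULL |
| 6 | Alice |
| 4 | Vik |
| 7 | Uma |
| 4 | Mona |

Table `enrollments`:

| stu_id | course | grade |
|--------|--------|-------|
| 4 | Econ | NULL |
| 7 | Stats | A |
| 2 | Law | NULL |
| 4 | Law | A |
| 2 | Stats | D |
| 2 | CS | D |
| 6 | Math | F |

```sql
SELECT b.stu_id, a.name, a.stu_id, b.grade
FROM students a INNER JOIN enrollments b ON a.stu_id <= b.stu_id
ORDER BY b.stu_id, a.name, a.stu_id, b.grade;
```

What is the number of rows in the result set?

24

INNER JOIN keeps only pairs where the ON condition holds.
Matching on a.stu_id <= b.stu_id.
- stu_id=6: 2 matching b row(s), so 2 row(s) emitted.
- stu_id=3: 4 matching b row(s), so 4 row(s) emitted.
- stu_id=2: 7 matching b row(s), so 7 row(s) emitted.
- stu_id=6: 2 matching b row(s), so 2 row(s) emitted.
- stu_id=4: 4 matching b row(s), so 4 row(s) emitted.
- stu_id=7: 1 matching b row(s), so 1 row(s) emitted.
- stu_id=4: 4 matching b row(s), so 4 row(s) emitted.
Total: 24 rows.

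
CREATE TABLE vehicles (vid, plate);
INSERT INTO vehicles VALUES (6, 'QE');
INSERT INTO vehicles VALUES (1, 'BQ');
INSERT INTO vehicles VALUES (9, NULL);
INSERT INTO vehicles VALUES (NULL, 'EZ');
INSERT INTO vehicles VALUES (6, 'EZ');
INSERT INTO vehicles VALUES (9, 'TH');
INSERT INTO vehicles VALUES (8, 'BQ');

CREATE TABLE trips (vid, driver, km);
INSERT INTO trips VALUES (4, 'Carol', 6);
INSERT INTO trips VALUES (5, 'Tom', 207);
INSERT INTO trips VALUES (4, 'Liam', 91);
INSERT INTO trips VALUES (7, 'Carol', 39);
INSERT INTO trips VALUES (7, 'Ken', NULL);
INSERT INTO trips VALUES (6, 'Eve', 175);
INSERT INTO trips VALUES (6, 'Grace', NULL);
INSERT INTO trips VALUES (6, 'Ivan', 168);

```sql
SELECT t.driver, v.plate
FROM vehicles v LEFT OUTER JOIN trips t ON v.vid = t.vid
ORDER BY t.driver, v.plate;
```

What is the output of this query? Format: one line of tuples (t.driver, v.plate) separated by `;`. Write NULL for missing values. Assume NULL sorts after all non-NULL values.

LEFT JOIN keeps every row from `vehicles`; unmatched rows get NULL for `trips`'s columns.
Matching on v.vid = t.vid. A NULL in a compared column never satisfies the condition.
Matched pairs: 6; unmatched v rows kept: 5.

(Eve, EZ); (Eve, QE); (Grace, EZ); (Grace, QE); (Ivan, EZ); (Ivan, QE); (NULL, BQ); (NULL, BQ); (NULL, EZ); (NULL, TH); (NULL, NULL)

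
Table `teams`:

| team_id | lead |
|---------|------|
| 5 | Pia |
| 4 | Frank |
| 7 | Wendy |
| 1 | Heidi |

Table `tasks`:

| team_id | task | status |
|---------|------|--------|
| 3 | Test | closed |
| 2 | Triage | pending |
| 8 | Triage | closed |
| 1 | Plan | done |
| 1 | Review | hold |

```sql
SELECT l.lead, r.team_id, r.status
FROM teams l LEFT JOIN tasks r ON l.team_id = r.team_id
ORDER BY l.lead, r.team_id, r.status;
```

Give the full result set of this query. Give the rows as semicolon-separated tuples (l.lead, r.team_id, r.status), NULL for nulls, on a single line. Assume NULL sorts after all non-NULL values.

LEFT JOIN keeps every row from `teams`; unmatched rows get NULL for `tasks`'s columns.
Matching on l.team_id = r.team_id.
- l[0] team_id=5 → no match; kept with NULLs on the r side.
- l[1] team_id=4 → no match; kept with NULLs on the r side.
- l[2] team_id=7 → no match; kept with NULLs on the r side.
- l[3] team_id=1 → 2 match(es) in r → 2 row(s).
After projecting and ordering:
l.lead | r.team_id | r.status
Frank | NULL | NULL
Heidi | 1 | done
Heidi | 1 | hold
Pia | NULL | NULL
Wendy | NULL | NULL

(Frank, NULL, NULL); (Heidi, 1, done); (Heidi, 1, hold); (Pia, NULL, NULL); (Wendy, NULL, NULL)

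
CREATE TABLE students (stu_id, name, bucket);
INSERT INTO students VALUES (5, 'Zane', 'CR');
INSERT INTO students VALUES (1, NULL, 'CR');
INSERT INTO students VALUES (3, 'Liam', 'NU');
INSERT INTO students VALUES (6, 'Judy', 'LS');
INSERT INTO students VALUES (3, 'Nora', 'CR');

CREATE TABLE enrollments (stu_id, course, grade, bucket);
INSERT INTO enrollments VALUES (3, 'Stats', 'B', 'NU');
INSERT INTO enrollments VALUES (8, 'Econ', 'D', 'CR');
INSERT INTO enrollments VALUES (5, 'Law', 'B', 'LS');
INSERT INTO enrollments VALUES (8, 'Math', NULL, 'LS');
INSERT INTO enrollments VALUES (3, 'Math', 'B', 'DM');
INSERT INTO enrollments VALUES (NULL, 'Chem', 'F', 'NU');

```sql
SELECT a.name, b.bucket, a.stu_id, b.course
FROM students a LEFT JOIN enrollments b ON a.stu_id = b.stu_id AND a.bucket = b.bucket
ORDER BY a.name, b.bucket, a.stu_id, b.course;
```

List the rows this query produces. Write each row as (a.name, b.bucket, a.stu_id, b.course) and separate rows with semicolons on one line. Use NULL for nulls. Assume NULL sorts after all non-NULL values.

LEFT JOIN keeps every row from `students`; unmatched rows get NULL for `enrollments`'s columns.
Matching on a.stu_id = b.stu_id AND a.bucket = b.bucket. A NULL in a compared column never satisfies the condition.
- a row (stu_id=5, bucket=CR): no match → kept, b columns NULL.
- a row (stu_id=1, bucket=CR): no match → kept, b columns NULL.
- a row (stu_id=3, bucket=NU): matches 1 b row(s) → 1 output row(s).
- a row (stu_id=6, bucket=LS): no match → kept, b columns NULL.
- a row (stu_id=3, bucket=CR): no match → kept, b columns NULL.
After projecting and ordering:
a.name | b.bucket | a.stu_id | b.course
Judy | NULL | 6 | NULL
Liam | NU | 3 | Stats
Nora | NULL | 3 | NULL
Zane | NULL | 5 | NULL
NULL | NULL | 1 | NULL

(Judy, NULL, 6, NULL); (Liam, NU, 3, Stats); (Nora, NULL, 3, NULL); (Zane, NULL, 5, NULL); (NULL, NULL, 1, NULL)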